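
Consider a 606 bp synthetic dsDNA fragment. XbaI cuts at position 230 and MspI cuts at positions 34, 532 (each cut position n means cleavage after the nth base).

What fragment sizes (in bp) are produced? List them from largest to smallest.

302, 196, 74, 34 bp

Combined cut positions (sorted): 34, 230, 532.
Linear molecule, 3 cuts → 4 fragments:
  34 − 0 = 34 bp
  230 − 34 = 196 bp
  532 − 230 = 302 bp
  606 − 532 = 74 bp
Sorted largest to smallest: 302, 196, 74, 34 bp.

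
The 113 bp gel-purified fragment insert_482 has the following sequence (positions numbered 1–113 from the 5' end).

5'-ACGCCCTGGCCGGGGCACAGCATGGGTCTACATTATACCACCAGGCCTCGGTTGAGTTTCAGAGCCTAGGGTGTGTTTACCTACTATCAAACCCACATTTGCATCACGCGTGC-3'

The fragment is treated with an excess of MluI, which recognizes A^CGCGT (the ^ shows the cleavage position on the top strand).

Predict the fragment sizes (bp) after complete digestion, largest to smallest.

The MluI site (ACGCGT) starts at position 106.
MluI cuts after the first base of each site, so after position 106.
Linear molecule, 1 cut → 2 fragments:
  1–106 → 106 bp
  107–113 → 7 bp
Sorted largest to smallest: 106, 7 bp.

106, 7 bp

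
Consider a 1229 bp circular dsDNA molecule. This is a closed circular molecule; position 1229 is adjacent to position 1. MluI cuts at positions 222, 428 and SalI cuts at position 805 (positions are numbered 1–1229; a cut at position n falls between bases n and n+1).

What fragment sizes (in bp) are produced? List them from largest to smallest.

Combined cut positions (sorted): 222, 428, 805.
Circular molecule, 3 cuts → 3 fragments:
  428 − 222 = 206 bp
  805 − 428 = 377 bp
  wrap: 1229 − 805 + 222 = 646 bp
Sorted largest to smallest: 646, 377, 206 bp.

646, 377, 206 bp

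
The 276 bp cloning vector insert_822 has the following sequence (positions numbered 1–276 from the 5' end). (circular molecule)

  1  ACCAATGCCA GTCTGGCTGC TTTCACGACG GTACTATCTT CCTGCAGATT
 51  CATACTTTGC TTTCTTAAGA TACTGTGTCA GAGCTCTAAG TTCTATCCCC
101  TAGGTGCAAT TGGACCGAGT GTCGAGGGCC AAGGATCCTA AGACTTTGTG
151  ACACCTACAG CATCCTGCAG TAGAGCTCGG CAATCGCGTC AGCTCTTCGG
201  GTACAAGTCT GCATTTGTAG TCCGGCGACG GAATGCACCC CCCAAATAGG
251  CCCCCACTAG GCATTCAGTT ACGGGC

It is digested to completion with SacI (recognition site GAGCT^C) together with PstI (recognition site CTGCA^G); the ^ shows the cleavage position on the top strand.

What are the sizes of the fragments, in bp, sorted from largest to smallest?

SacI sites (GAGCTC) start at positions 81, 173.
SacI cuts after base 5 of each site (before the last base), so after positions 85, 177.
PstI sites (CTGCAG) start at positions 42, 165.
PstI cuts after base 5 of each site (before the last base), so after positions 46, 169.
Combined cut positions: 46, 85, 169, 177.
Circular molecule, 4 cuts → 4 fragments:
  47–85 → 39 bp
  86–169 → 84 bp
  170–177 → 8 bp
  178–276 then 1–46 → 99 + 46 = 145 bp
Sorted largest to smallest: 145, 84, 39, 8 bp.

145, 84, 39, 8 bp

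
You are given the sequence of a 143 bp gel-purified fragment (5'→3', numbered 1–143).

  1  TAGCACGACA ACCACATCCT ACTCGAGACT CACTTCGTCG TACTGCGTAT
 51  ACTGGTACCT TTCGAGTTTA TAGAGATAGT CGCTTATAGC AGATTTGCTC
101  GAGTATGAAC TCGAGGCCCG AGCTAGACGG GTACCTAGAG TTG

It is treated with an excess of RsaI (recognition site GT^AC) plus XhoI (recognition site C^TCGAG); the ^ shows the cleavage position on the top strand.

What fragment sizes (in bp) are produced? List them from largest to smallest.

42, 22, 22, 19, 15, 12, 11 bp

RsaI sites (GTAC) start at positions 40, 55, 131.
RsaI cuts after base 2 of each site, so after positions 41, 56, 132.
XhoI sites (CTCGAG) start at positions 22, 98, 110.
XhoI cuts after the first base of each site, so after positions 22, 98, 110.
Combined cut positions: 22, 41, 56, 98, 110, 132.
Linear molecule, 6 cuts → 7 fragments:
  1–22 → 22 bp
  23–41 → 19 bp
  42–56 → 15 bp
  57–98 → 42 bp
  99–110 → 12 bp
  111–132 → 22 bp
  133–143 → 11 bp
Sorted largest to smallest: 42, 22, 22, 19, 15, 12, 11 bp.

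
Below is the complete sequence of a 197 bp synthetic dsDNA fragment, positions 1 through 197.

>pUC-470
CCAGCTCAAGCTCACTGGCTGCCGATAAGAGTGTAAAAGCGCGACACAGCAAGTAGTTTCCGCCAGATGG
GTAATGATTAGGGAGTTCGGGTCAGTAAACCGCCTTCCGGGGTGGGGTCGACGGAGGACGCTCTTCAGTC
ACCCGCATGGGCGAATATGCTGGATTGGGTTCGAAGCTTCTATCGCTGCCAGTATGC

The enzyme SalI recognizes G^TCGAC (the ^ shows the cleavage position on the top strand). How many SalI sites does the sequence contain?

1

GTCGAC occurs starting at position 117.
SalI cuts at 1 site.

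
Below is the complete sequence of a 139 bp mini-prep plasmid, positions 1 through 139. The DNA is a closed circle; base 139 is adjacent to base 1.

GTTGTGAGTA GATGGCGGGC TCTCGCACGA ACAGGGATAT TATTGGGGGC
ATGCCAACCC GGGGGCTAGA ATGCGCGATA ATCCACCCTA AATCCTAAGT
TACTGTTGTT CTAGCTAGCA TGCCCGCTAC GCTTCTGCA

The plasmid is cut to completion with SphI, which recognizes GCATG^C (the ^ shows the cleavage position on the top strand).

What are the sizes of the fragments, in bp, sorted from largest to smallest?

SphI sites (GCATGC) start at positions 49, 118.
SphI cuts after base 5 of each site (before the last base), so after positions 53, 122.
Circular molecule, 2 cuts → 2 fragments:
  54–122 → 69 bp
  123–139 then 1–53 → 17 + 53 = 70 bp
Sorted largest to smallest: 70, 69 bp.

70, 69 bp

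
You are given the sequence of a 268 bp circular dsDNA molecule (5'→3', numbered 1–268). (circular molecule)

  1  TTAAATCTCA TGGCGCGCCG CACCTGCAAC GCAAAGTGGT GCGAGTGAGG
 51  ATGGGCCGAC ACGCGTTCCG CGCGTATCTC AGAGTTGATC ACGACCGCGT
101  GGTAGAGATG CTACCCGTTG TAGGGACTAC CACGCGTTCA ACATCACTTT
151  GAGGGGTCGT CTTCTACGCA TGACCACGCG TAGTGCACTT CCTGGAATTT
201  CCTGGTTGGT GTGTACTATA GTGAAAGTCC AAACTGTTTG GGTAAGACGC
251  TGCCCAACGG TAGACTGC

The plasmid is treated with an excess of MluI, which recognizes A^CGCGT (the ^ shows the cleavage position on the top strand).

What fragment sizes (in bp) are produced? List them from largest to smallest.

153, 71, 44 bp

MluI sites (ACGCGT) start at positions 61, 132, 176.
MluI cuts after the first base of each site, so after positions 61, 132, 176.
Circular molecule, 3 cuts → 3 fragments:
  62–132 → 71 bp
  133–176 → 44 bp
  177–268 then 1–61 → 92 + 61 = 153 bp
Sorted largest to smallest: 153, 71, 44 bp.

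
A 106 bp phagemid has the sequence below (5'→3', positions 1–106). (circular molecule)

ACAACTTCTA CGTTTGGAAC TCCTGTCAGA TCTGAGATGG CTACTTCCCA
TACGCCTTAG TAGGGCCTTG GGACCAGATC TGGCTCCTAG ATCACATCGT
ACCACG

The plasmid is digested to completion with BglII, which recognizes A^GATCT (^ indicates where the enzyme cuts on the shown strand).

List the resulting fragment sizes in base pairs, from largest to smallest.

BglII sites (AGATCT) start at positions 28, 76.
BglII cuts after the first base of each site, so after positions 28, 76.
Circular molecule, 2 cuts → 2 fragments:
  29–76 → 48 bp
  77–106 then 1–28 → 30 + 28 = 58 bp
Sorted largest to smallest: 58, 48 bp.

58, 48 bp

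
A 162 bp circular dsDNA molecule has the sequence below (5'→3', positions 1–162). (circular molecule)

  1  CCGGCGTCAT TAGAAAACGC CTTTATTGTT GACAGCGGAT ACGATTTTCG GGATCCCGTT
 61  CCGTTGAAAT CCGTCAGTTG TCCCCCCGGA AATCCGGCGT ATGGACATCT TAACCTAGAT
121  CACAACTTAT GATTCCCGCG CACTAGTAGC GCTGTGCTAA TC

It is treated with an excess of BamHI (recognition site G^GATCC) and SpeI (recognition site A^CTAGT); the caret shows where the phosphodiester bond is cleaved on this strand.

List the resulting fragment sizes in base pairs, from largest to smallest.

91, 71 bp

The BamHI site (GGATCC) starts at position 51.
BamHI cuts after the first base of each site, so after position 51.
The SpeI site (ACTAGT) starts at position 142.
SpeI cuts after the first base of each site, so after position 142.
Combined cut positions: 51, 142.
Circular molecule, 2 cuts → 2 fragments:
  52–142 → 91 bp
  143–162 then 1–51 → 20 + 51 = 71 bp
Sorted largest to smallest: 91, 71 bp.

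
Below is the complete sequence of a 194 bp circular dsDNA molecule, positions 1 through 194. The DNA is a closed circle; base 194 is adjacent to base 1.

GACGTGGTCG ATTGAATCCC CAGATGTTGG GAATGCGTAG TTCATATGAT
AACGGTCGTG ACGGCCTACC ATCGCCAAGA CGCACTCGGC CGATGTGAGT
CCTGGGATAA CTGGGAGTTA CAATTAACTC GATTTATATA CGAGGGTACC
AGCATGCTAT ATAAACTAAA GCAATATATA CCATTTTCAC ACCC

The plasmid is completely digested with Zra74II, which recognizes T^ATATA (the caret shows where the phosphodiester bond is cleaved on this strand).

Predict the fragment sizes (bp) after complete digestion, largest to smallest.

Zra74II sites (TATATA) start at positions 135, 158, 175.
Zra74II cuts after the first base of each site, so after positions 135, 158, 175.
Circular molecule, 3 cuts → 3 fragments:
  136–158 → 23 bp
  159–175 → 17 bp
  176–194 then 1–135 → 19 + 135 = 154 bp
Sorted largest to smallest: 154, 23, 17 bp.

154, 23, 17 bp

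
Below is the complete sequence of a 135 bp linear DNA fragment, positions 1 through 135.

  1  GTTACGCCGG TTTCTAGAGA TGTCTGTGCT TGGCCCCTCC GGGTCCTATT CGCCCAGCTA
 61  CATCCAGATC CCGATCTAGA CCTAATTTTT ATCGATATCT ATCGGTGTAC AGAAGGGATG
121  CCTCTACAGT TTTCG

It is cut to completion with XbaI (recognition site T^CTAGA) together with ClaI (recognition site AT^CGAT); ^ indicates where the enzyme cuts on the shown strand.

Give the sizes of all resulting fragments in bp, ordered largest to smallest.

XbaI sites (TCTAGA) start at positions 13, 75.
XbaI cuts after the first base of each site, so after positions 13, 75.
The ClaI site (ATCGAT) starts at position 91.
ClaI cuts after base 2 of each site, so after position 92.
Combined cut positions: 13, 75, 92.
Linear molecule, 3 cuts → 4 fragments:
  1–13 → 13 bp
  14–75 → 62 bp
  76–92 → 17 bp
  93–135 → 43 bp
Sorted largest to smallest: 62, 43, 17, 13 bp.

62, 43, 17, 13 bp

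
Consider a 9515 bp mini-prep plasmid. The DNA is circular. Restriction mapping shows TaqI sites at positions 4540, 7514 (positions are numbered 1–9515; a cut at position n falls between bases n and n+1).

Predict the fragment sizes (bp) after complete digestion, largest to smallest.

6541, 2974 bp

Circular molecule, 2 cuts → 2 fragments:
  7514 − 4540 = 2974 bp
  wrap: 9515 − 7514 + 4540 = 6541 bp
Sorted largest to smallest: 6541, 2974 bp.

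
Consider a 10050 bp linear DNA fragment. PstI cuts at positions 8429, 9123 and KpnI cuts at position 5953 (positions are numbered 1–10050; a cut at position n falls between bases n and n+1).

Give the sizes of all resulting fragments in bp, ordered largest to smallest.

Combined cut positions (sorted): 5953, 8429, 9123.
Linear molecule, 3 cuts → 4 fragments:
  5953 − 0 = 5953 bp
  8429 − 5953 = 2476 bp
  9123 − 8429 = 694 bp
  10050 − 9123 = 927 bp
Sorted largest to smallest: 5953, 2476, 927, 694 bp.

5953, 2476, 927, 694 bp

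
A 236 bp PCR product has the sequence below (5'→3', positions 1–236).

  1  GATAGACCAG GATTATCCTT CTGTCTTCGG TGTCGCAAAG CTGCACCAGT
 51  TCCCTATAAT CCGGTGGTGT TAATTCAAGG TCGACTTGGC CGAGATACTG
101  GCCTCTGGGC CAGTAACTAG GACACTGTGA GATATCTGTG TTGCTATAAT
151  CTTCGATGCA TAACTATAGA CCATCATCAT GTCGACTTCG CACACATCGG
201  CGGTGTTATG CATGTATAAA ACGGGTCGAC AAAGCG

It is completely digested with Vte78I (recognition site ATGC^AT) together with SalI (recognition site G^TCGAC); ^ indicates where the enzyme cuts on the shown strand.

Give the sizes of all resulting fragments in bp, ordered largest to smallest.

Vte78I sites (ATGCAT) start at positions 156, 208.
Vte78I cuts after base 4 of each site, so after positions 159, 211.
SalI sites (GTCGAC) start at positions 80, 181, 225.
SalI cuts after the first base of each site, so after positions 80, 181, 225.
Combined cut positions: 80, 159, 181, 211, 225.
Linear molecule, 5 cuts → 6 fragments:
  1–80 → 80 bp
  81–159 → 79 bp
  160–181 → 22 bp
  182–211 → 30 bp
  212–225 → 14 bp
  226–236 → 11 bp
Sorted largest to smallest: 80, 79, 30, 22, 14, 11 bp.

80, 79, 30, 22, 14, 11 bp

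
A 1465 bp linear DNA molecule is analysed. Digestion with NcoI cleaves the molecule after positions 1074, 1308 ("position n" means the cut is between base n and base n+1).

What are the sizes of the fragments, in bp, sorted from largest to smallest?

1074, 234, 157 bp

Linear molecule, 2 cuts → 3 fragments:
  1074 − 0 = 1074 bp
  1308 − 1074 = 234 bp
  1465 − 1308 = 157 bp
Sorted largest to smallest: 1074, 234, 157 bp.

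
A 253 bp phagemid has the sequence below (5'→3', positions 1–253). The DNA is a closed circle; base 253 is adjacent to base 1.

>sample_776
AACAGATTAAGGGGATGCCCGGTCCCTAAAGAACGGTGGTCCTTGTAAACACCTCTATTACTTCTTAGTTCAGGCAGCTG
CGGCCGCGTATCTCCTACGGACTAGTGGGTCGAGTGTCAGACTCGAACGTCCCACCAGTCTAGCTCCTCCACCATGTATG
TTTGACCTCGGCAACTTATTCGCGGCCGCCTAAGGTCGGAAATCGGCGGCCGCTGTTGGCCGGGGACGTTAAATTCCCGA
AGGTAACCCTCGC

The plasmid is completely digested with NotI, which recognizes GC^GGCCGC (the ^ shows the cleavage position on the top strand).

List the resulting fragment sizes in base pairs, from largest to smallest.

127, 102, 24 bp

NotI sites (GCGGCCGC) start at positions 80, 182, 206.
NotI cuts after base 2 of each site, so after positions 81, 183, 207.
Circular molecule, 3 cuts → 3 fragments:
  82–183 → 102 bp
  184–207 → 24 bp
  208–253 then 1–81 → 46 + 81 = 127 bp
Sorted largest to smallest: 127, 102, 24 bp.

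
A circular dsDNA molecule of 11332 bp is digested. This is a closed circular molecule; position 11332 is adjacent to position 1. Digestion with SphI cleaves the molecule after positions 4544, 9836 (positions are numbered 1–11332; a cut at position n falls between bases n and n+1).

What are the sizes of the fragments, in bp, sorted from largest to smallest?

6040, 5292 bp

Circular molecule, 2 cuts → 2 fragments:
  9836 − 4544 = 5292 bp
  wrap: 11332 − 9836 + 4544 = 6040 bp
Sorted largest to smallest: 6040, 5292 bp.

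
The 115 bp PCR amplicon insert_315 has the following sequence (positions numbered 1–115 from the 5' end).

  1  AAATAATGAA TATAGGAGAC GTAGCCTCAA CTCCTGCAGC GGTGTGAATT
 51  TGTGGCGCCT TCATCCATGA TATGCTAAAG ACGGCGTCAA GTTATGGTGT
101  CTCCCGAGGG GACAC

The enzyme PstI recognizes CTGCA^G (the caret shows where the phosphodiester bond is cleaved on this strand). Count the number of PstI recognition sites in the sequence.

1

CTGCAG occurs starting at position 34.
PstI cuts at 1 site.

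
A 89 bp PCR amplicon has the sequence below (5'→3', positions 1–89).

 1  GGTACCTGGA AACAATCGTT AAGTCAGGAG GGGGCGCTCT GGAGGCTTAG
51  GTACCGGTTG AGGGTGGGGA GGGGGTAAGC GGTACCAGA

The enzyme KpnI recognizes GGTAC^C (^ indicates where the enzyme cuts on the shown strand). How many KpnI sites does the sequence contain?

GGTACC occurs starting at positions 1, 50, 81.
KpnI cuts at 3 sites.

3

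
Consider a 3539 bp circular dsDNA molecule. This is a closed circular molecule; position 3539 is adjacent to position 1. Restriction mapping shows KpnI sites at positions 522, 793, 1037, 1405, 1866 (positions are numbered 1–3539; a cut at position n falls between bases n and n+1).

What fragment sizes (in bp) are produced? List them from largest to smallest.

Circular molecule, 5 cuts → 5 fragments:
  793 − 522 = 271 bp
  1037 − 793 = 244 bp
  1405 − 1037 = 368 bp
  1866 − 1405 = 461 bp
  wrap: 3539 − 1866 + 522 = 2195 bp
Sorted largest to smallest: 2195, 461, 368, 271, 244 bp.

2195, 461, 368, 271, 244 bp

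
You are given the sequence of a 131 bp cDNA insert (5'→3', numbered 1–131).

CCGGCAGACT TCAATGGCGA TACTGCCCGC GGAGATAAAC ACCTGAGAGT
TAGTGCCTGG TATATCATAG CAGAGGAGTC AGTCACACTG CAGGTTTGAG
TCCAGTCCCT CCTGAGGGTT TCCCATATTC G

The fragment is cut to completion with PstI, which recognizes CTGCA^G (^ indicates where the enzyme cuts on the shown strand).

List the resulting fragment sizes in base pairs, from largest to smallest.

92, 39 bp

The PstI site (CTGCAG) starts at position 88.
PstI cuts after base 5 of each site (before the last base), so after position 92.
Linear molecule, 1 cut → 2 fragments:
  1–92 → 92 bp
  93–131 → 39 bp
Sorted largest to smallest: 92, 39 bp.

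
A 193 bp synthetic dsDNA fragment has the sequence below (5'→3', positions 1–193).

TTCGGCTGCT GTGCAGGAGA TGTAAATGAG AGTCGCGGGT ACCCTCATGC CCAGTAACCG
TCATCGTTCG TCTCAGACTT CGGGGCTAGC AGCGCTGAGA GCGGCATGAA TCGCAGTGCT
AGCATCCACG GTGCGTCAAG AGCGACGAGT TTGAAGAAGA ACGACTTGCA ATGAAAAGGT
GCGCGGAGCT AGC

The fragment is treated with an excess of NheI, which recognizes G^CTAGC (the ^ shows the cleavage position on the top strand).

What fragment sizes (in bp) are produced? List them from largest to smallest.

85, 70, 33, 5 bp

NheI sites (GCTAGC) start at positions 85, 118, 188.
NheI cuts after the first base of each site, so after positions 85, 118, 188.
Linear molecule, 3 cuts → 4 fragments:
  1–85 → 85 bp
  86–118 → 33 bp
  119–188 → 70 bp
  189–193 → 5 bp
Sorted largest to smallest: 85, 70, 33, 5 bp.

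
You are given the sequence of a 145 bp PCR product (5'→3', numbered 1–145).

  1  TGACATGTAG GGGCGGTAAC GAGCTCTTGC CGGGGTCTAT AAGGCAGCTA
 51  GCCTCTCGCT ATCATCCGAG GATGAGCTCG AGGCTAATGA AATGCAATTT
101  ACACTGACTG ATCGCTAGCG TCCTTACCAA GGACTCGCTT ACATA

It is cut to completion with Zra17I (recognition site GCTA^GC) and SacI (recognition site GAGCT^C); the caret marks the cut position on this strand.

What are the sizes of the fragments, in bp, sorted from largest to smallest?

39, 28, 28, 25, 25 bp

Zra17I sites (GCTAGC) start at positions 47, 114.
Zra17I cuts after base 4 of each site, so after positions 50, 117.
SacI sites (GAGCTC) start at positions 21, 74.
SacI cuts after base 5 of each site (before the last base), so after positions 25, 78.
Combined cut positions: 25, 50, 78, 117.
Linear molecule, 4 cuts → 5 fragments:
  1–25 → 25 bp
  26–50 → 25 bp
  51–78 → 28 bp
  79–117 → 39 bp
  118–145 → 28 bp
Sorted largest to smallest: 39, 28, 28, 25, 25 bp.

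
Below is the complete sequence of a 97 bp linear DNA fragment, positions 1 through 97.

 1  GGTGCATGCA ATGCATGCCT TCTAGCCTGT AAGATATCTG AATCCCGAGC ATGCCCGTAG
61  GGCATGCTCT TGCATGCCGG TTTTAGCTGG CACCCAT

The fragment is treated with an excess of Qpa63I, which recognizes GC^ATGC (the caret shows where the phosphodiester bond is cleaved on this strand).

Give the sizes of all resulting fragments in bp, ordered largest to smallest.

36, 24, 13, 10, 9, 5 bp

Qpa63I sites (GCATGC) start at positions 4, 13, 49, 62, 72.
Qpa63I cuts after base 2 of each site, so after positions 5, 14, 50, 63, 73.
Linear molecule, 5 cuts → 6 fragments:
  1–5 → 5 bp
  6–14 → 9 bp
  15–50 → 36 bp
  51–63 → 13 bp
  64–73 → 10 bp
  74–97 → 24 bp
Sorted largest to smallest: 36, 24, 13, 10, 9, 5 bp.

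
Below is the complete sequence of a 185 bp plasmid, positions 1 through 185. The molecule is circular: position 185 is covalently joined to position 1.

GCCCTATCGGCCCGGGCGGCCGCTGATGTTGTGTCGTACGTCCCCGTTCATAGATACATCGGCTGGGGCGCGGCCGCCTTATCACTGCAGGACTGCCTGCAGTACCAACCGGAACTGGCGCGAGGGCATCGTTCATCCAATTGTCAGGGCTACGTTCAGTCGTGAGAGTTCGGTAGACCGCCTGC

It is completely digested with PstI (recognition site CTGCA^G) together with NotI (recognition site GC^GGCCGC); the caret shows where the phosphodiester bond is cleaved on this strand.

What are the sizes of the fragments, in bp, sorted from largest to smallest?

PstI sites (CTGCAG) start at positions 85, 97.
PstI cuts after base 5 of each site (before the last base), so after positions 89, 101.
NotI sites (GCGGCCGC) start at positions 16, 70.
NotI cuts after base 2 of each site, so after positions 17, 71.
Combined cut positions: 17, 71, 89, 101.
Circular molecule, 4 cuts → 4 fragments:
  18–71 → 54 bp
  72–89 → 18 bp
  90–101 → 12 bp
  102–185 then 1–17 → 84 + 17 = 101 bp
Sorted largest to smallest: 101, 54, 18, 12 bp.

101, 54, 18, 12 bp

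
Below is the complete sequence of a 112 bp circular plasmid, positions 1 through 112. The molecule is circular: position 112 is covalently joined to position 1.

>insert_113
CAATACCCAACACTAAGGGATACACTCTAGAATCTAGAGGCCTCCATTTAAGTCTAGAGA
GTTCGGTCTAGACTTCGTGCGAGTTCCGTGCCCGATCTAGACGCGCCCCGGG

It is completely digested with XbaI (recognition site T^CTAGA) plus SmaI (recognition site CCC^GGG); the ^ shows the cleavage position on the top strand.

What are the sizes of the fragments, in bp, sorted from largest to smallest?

XbaI sites (TCTAGA) start at positions 26, 33, 53, 67, 96.
XbaI cuts after the first base of each site, so after positions 26, 33, 53, 67, 96.
The SmaI site (CCCGGG) starts at position 107.
SmaI cuts after base 3 of each site, so after position 109.
Combined cut positions: 26, 33, 53, 67, 96, 109.
Circular molecule, 6 cuts → 6 fragments:
  27–33 → 7 bp
  34–53 → 20 bp
  54–67 → 14 bp
  68–96 → 29 bp
  97–109 → 13 bp
  110–112 then 1–26 → 3 + 26 = 29 bp
Sorted largest to smallest: 29, 29, 20, 14, 13, 7 bp.

29, 29, 20, 14, 13, 7 bp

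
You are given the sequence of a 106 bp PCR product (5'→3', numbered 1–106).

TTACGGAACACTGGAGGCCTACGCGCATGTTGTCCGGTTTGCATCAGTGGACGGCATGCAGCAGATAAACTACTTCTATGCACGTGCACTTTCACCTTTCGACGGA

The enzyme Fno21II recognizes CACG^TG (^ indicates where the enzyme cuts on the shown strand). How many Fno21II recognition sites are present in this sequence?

CACGTG occurs starting at position 81.
Fno21II cuts at 1 site.

1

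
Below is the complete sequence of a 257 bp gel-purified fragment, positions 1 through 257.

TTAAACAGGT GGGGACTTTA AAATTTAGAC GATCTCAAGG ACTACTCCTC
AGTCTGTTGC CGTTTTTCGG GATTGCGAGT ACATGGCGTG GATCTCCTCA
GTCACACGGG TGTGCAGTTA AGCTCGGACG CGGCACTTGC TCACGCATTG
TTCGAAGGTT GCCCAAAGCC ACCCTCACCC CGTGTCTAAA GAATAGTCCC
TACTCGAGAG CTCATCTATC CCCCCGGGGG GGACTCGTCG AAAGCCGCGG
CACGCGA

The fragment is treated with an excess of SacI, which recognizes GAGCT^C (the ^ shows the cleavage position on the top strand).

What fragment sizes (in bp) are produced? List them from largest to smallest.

The SacI site (GAGCTC) starts at position 208.
SacI cuts after base 5 of each site (before the last base), so after position 212.
Linear molecule, 1 cut → 2 fragments:
  1–212 → 212 bp
  213–257 → 45 bp
Sorted largest to smallest: 212, 45 bp.

212, 45 bp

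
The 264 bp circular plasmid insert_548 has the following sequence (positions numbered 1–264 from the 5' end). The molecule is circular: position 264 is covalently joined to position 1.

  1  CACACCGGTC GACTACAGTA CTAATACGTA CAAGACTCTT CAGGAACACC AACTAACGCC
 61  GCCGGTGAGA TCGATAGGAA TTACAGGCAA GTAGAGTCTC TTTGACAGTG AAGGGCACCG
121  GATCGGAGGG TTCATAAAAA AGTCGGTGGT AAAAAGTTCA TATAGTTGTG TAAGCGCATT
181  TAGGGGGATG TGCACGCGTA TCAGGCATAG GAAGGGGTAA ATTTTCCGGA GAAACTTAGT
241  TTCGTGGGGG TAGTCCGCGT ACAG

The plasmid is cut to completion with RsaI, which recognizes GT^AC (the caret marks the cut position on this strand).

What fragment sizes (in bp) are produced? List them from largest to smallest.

231, 23, 10 bp

RsaI sites (GTAC) start at positions 18, 28, 259.
RsaI cuts after base 2 of each site, so after positions 19, 29, 260.
Circular molecule, 3 cuts → 3 fragments:
  20–29 → 10 bp
  30–260 → 231 bp
  261–264 then 1–19 → 4 + 19 = 23 bp
Sorted largest to smallest: 231, 23, 10 bp.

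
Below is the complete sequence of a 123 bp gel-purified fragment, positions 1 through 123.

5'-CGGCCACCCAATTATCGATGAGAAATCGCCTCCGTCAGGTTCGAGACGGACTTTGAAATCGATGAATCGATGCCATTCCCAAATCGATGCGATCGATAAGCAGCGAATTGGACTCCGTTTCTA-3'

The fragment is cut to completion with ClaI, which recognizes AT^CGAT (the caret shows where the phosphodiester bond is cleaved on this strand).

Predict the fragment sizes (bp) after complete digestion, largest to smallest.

ClaI sites (ATCGAT) start at positions 14, 58, 66, 83, 92.
ClaI cuts after base 2 of each site, so after positions 15, 59, 67, 84, 93.
Linear molecule, 5 cuts → 6 fragments:
  1–15 → 15 bp
  16–59 → 44 bp
  60–67 → 8 bp
  68–84 → 17 bp
  85–93 → 9 bp
  94–123 → 30 bp
Sorted largest to smallest: 44, 30, 17, 15, 9, 8 bp.

44, 30, 17, 15, 9, 8 bp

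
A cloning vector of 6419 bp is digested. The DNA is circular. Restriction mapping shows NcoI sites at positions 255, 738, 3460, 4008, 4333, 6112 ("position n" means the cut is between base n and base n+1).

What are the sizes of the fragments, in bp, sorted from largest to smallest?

Circular molecule, 6 cuts → 6 fragments:
  738 − 255 = 483 bp
  3460 − 738 = 2722 bp
  4008 − 3460 = 548 bp
  4333 − 4008 = 325 bp
  6112 − 4333 = 1779 bp
  wrap: 6419 − 6112 + 255 = 562 bp
Sorted largest to smallest: 2722, 1779, 562, 548, 483, 325 bp.

2722, 1779, 562, 548, 483, 325 bp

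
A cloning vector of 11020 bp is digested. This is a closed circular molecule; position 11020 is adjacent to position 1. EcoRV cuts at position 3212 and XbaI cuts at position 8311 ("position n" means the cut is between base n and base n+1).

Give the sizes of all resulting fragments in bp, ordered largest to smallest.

5921, 5099 bp

Combined cut positions (sorted): 3212, 8311.
Circular molecule, 2 cuts → 2 fragments:
  8311 − 3212 = 5099 bp
  wrap: 11020 − 8311 + 3212 = 5921 bp
Sorted largest to smallest: 5921, 5099 bp.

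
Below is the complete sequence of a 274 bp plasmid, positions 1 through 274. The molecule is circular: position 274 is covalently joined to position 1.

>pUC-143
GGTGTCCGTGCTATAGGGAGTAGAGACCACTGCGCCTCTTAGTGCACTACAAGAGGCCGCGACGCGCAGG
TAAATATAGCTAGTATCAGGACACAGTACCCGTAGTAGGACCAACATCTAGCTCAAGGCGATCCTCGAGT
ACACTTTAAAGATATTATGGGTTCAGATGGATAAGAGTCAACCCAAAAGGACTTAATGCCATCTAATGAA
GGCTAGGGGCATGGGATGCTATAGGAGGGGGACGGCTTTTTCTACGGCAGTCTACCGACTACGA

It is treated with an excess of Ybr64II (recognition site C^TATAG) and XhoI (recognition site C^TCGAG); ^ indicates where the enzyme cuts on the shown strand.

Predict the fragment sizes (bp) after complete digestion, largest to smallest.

Ybr64II sites (CTATAG) start at positions 11, 229.
Ybr64II cuts after the first base of each site, so after positions 11, 229.
The XhoI site (CTCGAG) starts at position 134.
XhoI cuts after the first base of each site, so after position 134.
Combined cut positions: 11, 134, 229.
Circular molecule, 3 cuts → 3 fragments:
  12–134 → 123 bp
  135–229 → 95 bp
  230–274 then 1–11 → 45 + 11 = 56 bp
Sorted largest to smallest: 123, 95, 56 bp.

123, 95, 56 bp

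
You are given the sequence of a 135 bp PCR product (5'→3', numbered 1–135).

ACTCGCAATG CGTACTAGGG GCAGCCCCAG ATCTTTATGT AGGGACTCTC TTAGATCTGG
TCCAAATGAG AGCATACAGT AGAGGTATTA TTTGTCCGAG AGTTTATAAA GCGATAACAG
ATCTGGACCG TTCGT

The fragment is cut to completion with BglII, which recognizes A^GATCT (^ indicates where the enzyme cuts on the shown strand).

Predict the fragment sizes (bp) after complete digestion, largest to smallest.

BglII sites (AGATCT) start at positions 29, 53, 119.
BglII cuts after the first base of each site, so after positions 29, 53, 119.
Linear molecule, 3 cuts → 4 fragments:
  1–29 → 29 bp
  30–53 → 24 bp
  54–119 → 66 bp
  120–135 → 16 bp
Sorted largest to smallest: 66, 29, 24, 16 bp.

66, 29, 24, 16 bp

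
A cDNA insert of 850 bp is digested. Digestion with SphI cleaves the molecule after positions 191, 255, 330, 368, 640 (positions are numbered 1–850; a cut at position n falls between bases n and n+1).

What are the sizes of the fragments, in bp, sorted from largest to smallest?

Linear molecule, 5 cuts → 6 fragments:
  191 − 0 = 191 bp
  255 − 191 = 64 bp
  330 − 255 = 75 bp
  368 − 330 = 38 bp
  640 − 368 = 272 bp
  850 − 640 = 210 bp
Sorted largest to smallest: 272, 210, 191, 75, 64, 38 bp.

272, 210, 191, 75, 64, 38 bp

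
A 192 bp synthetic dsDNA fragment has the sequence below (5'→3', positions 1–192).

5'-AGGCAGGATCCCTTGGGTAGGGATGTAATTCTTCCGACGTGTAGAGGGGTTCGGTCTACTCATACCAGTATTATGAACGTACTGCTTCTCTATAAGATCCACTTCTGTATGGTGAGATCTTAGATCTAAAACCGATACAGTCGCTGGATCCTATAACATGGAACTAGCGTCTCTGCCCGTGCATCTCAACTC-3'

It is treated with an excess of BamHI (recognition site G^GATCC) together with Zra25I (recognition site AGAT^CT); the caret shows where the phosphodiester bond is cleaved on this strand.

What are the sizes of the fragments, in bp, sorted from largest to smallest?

112, 46, 21, 7, 6 bp

BamHI sites (GGATCC) start at positions 6, 146.
BamHI cuts after the first base of each site, so after positions 6, 146.
Zra25I sites (AGATCT) start at positions 115, 122.
Zra25I cuts after base 4 of each site, so after positions 118, 125.
Combined cut positions: 6, 118, 125, 146.
Linear molecule, 4 cuts → 5 fragments:
  1–6 → 6 bp
  7–118 → 112 bp
  119–125 → 7 bp
  126–146 → 21 bp
  147–192 → 46 bp
Sorted largest to smallest: 112, 46, 21, 7, 6 bp.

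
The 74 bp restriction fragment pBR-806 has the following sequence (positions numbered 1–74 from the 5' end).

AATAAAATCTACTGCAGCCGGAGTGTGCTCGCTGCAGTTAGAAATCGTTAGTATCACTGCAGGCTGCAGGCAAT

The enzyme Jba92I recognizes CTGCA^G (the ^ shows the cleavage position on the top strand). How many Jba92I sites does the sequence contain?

4

CTGCAG occurs starting at positions 12, 32, 57, 64.
Jba92I cuts at 4 sites.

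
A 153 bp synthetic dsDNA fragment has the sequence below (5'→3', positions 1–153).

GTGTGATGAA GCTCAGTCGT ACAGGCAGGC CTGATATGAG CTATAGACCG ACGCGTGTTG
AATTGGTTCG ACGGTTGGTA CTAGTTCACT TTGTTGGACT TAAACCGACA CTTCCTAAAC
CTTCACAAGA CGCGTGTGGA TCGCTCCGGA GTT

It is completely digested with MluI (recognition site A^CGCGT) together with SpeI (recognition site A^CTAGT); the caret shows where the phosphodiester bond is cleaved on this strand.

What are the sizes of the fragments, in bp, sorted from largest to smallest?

51, 50, 29, 23 bp

MluI sites (ACGCGT) start at positions 51, 130.
MluI cuts after the first base of each site, so after positions 51, 130.
The SpeI site (ACTAGT) starts at position 80.
SpeI cuts after the first base of each site, so after position 80.
Combined cut positions: 51, 80, 130.
Linear molecule, 3 cuts → 4 fragments:
  1–51 → 51 bp
  52–80 → 29 bp
  81–130 → 50 bp
  131–153 → 23 bp
Sorted largest to smallest: 51, 50, 29, 23 bp.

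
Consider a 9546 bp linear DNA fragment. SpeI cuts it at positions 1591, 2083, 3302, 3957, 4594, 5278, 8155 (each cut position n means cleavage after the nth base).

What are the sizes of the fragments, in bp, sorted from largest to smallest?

2877, 1591, 1391, 1219, 684, 655, 637, 492 bp

Linear molecule, 7 cuts → 8 fragments:
  1591 − 0 = 1591 bp
  2083 − 1591 = 492 bp
  3302 − 2083 = 1219 bp
  3957 − 3302 = 655 bp
  4594 − 3957 = 637 bp
  5278 − 4594 = 684 bp
  8155 − 5278 = 2877 bp
  9546 − 8155 = 1391 bp
Sorted largest to smallest: 2877, 1591, 1391, 1219, 684, 655, 637, 492 bp.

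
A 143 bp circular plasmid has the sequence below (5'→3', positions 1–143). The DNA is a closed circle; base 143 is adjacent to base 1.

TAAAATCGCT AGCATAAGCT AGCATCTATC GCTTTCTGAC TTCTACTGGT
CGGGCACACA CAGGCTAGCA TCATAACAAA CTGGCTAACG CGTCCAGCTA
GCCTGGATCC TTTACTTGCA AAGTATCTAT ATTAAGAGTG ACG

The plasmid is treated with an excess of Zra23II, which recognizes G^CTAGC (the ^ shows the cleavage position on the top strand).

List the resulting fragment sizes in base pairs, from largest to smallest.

54, 46, 33, 10 bp

Zra23II sites (GCTAGC) start at positions 8, 18, 64, 97.
Zra23II cuts after the first base of each site, so after positions 8, 18, 64, 97.
Circular molecule, 4 cuts → 4 fragments:
  9–18 → 10 bp
  19–64 → 46 bp
  65–97 → 33 bp
  98–143 then 1–8 → 46 + 8 = 54 bp
Sorted largest to smallest: 54, 46, 33, 10 bp.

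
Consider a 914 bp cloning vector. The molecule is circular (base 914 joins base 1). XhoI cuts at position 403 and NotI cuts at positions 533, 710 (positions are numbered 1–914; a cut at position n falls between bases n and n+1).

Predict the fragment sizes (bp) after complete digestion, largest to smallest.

Combined cut positions (sorted): 403, 533, 710.
Circular molecule, 3 cuts → 3 fragments:
  533 − 403 = 130 bp
  710 − 533 = 177 bp
  wrap: 914 − 710 + 403 = 607 bp
Sorted largest to smallest: 607, 177, 130 bp.

607, 177, 130 bp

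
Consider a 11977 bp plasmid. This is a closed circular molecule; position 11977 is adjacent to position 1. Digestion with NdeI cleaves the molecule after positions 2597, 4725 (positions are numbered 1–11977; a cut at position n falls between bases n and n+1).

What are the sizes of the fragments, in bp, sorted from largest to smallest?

9849, 2128 bp

Circular molecule, 2 cuts → 2 fragments:
  4725 − 2597 = 2128 bp
  wrap: 11977 − 4725 + 2597 = 9849 bp
Sorted largest to smallest: 9849, 2128 bp.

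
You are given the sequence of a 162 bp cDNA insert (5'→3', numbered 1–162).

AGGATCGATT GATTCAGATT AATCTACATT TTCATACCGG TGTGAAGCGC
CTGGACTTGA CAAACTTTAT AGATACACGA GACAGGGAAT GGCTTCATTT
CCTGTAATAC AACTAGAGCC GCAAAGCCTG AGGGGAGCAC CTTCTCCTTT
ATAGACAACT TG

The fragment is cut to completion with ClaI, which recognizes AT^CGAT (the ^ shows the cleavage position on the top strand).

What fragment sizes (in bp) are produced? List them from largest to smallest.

157, 5 bp

The ClaI site (ATCGAT) starts at position 4.
ClaI cuts after base 2 of each site, so after position 5.
Linear molecule, 1 cut → 2 fragments:
  1–5 → 5 bp
  6–162 → 157 bp
Sorted largest to smallest: 157, 5 bp.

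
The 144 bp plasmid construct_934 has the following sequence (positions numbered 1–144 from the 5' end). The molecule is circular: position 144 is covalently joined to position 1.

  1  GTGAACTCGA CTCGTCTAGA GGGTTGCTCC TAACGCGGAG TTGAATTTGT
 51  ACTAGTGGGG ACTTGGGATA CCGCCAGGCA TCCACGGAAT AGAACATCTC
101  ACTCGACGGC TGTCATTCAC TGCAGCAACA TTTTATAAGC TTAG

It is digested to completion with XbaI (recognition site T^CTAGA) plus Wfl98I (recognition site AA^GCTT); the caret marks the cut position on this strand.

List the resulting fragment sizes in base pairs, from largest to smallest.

123, 21 bp

The XbaI site (TCTAGA) starts at position 15.
XbaI cuts after the first base of each site, so after position 15.
The Wfl98I site (AAGCTT) starts at position 137.
Wfl98I cuts after base 2 of each site, so after position 138.
Combined cut positions: 15, 138.
Circular molecule, 2 cuts → 2 fragments:
  16–138 → 123 bp
  139–144 then 1–15 → 6 + 15 = 21 bp
Sorted largest to smallest: 123, 21 bp.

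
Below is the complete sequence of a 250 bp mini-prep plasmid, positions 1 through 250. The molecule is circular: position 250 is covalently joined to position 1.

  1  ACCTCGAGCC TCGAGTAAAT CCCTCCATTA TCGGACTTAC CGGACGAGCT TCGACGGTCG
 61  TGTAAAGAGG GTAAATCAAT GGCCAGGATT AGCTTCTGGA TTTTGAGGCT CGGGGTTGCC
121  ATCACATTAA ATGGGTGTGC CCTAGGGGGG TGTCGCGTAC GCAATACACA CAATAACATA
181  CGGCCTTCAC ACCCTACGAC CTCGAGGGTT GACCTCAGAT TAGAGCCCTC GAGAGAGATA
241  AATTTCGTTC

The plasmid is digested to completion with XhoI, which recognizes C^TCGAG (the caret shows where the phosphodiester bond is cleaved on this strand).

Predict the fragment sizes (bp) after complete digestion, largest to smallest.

XhoI sites (CTCGAG) start at positions 3, 10, 201, 228.
XhoI cuts after the first base of each site, so after positions 3, 10, 201, 228.
Circular molecule, 4 cuts → 4 fragments:
  4–10 → 7 bp
  11–201 → 191 bp
  202–228 → 27 bp
  229–250 then 1–3 → 22 + 3 = 25 bp
Sorted largest to smallest: 191, 27, 25, 7 bp.

191, 27, 25, 7 bp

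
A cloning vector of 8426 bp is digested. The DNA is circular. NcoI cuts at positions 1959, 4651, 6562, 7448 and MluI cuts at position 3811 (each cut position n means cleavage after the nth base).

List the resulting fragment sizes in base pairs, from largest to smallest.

Combined cut positions (sorted): 1959, 3811, 4651, 6562, 7448.
Circular molecule, 5 cuts → 5 fragments:
  3811 − 1959 = 1852 bp
  4651 − 3811 = 840 bp
  6562 − 4651 = 1911 bp
  7448 − 6562 = 886 bp
  wrap: 8426 − 7448 + 1959 = 2937 bp
Sorted largest to smallest: 2937, 1911, 1852, 886, 840 bp.

2937, 1911, 1852, 886, 840 bp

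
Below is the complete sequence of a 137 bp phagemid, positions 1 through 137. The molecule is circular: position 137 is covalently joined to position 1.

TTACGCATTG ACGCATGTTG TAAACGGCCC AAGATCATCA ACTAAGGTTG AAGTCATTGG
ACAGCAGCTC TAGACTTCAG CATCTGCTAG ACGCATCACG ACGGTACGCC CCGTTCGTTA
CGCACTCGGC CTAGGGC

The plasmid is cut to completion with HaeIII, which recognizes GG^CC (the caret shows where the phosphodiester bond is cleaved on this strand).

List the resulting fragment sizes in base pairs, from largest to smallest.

102, 35 bp

HaeIII sites (GGCC) start at positions 26, 128.
HaeIII cuts after base 2 of each site, so after positions 27, 129.
Circular molecule, 2 cuts → 2 fragments:
  28–129 → 102 bp
  130–137 then 1–27 → 8 + 27 = 35 bp
Sorted largest to smallest: 102, 35 bp.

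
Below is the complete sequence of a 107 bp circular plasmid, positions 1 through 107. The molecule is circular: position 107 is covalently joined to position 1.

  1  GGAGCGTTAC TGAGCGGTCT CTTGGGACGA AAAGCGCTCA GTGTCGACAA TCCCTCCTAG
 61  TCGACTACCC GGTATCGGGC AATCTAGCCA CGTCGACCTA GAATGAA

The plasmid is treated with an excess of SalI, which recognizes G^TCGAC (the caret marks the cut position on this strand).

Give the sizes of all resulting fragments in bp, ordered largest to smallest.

58, 32, 17 bp

SalI sites (GTCGAC) start at positions 43, 60, 92.
SalI cuts after the first base of each site, so after positions 43, 60, 92.
Circular molecule, 3 cuts → 3 fragments:
  44–60 → 17 bp
  61–92 → 32 bp
  93–107 then 1–43 → 15 + 43 = 58 bp
Sorted largest to smallest: 58, 32, 17 bp.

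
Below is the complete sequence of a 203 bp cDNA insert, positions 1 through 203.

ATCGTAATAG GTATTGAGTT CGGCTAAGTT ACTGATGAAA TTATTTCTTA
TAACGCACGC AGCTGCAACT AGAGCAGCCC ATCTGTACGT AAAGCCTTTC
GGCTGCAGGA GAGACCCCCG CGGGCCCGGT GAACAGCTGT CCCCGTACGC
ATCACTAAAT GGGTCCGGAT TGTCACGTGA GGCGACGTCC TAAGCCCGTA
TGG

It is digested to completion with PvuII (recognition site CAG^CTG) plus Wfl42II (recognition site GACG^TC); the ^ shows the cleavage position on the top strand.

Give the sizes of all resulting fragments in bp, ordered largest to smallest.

74, 62, 51, 16 bp

PvuII sites (CAGCTG) start at positions 60, 134.
PvuII cuts after base 3 of each site, so after positions 62, 136.
The Wfl42II site (GACGTC) starts at position 184.
Wfl42II cuts after base 4 of each site, so after position 187.
Combined cut positions: 62, 136, 187.
Linear molecule, 3 cuts → 4 fragments:
  1–62 → 62 bp
  63–136 → 74 bp
  137–187 → 51 bp
  188–203 → 16 bp
Sorted largest to smallest: 74, 62, 51, 16 bp.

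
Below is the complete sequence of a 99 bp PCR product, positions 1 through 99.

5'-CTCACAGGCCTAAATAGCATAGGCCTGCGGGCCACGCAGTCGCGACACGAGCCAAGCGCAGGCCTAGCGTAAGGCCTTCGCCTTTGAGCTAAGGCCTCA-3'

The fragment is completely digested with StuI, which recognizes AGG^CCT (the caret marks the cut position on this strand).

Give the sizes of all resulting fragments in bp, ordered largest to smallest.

StuI sites (AGGCCT) start at positions 6, 21, 60, 72, 92.
StuI cuts after base 3 of each site, so after positions 8, 23, 62, 74, 94.
Linear molecule, 5 cuts → 6 fragments:
  1–8 → 8 bp
  9–23 → 15 bp
  24–62 → 39 bp
  63–74 → 12 bp
  75–94 → 20 bp
  95–99 → 5 bp
Sorted largest to smallest: 39, 20, 15, 12, 8, 5 bp.

39, 20, 15, 12, 8, 5 bp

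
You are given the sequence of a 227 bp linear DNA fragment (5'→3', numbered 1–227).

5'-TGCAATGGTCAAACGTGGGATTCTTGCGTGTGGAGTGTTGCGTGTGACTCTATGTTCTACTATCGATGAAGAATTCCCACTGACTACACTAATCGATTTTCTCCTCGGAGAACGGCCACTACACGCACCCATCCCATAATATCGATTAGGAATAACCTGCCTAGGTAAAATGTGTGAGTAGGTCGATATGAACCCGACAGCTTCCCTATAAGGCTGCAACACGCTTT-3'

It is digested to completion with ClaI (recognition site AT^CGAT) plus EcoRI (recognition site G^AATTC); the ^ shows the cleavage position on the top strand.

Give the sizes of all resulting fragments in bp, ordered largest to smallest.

85, 63, 49, 22, 8 bp

ClaI sites (ATCGAT) start at positions 62, 92, 141.
ClaI cuts after base 2 of each site, so after positions 63, 93, 142.
The EcoRI site (GAATTC) starts at position 71.
EcoRI cuts after the first base of each site, so after position 71.
Combined cut positions: 63, 71, 93, 142.
Linear molecule, 4 cuts → 5 fragments:
  1–63 → 63 bp
  64–71 → 8 bp
  72–93 → 22 bp
  94–142 → 49 bp
  143–227 → 85 bp
Sorted largest to smallest: 85, 63, 49, 22, 8 bp.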